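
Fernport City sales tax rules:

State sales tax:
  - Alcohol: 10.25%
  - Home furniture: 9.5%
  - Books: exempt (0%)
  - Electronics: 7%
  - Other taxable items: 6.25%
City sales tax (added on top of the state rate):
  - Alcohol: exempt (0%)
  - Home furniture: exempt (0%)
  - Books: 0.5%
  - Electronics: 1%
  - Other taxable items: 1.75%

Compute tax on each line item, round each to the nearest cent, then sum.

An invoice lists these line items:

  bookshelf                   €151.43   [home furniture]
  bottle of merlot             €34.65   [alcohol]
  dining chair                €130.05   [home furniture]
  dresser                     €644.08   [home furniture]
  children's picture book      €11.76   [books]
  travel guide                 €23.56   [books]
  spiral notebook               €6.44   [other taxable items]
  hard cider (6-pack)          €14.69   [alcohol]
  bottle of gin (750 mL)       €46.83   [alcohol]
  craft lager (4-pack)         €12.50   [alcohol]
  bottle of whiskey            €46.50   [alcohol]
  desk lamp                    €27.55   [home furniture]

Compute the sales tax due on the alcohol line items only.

Bottle of merlot €34.65: alcohol → 10.25% + 0% city = 10.25% → €3.55
Hard cider (6-pack) €14.69: alcohol → 10.25% + 0% city = 10.25% → €1.51
Bottle of gin (750 mL) €46.83: alcohol → 10.25% + 0% city = 10.25% → €4.80
Craft lager (4-pack) €12.50: alcohol → 10.25% + 0% city = 10.25% → €1.28
Bottle of whiskey €46.50: alcohol → 10.25% + 0% city = 10.25% → €4.77
Tax on alcohol = €3.55 + €1.51 + €4.80 + €1.28 + €4.77 = €15.91

€15.91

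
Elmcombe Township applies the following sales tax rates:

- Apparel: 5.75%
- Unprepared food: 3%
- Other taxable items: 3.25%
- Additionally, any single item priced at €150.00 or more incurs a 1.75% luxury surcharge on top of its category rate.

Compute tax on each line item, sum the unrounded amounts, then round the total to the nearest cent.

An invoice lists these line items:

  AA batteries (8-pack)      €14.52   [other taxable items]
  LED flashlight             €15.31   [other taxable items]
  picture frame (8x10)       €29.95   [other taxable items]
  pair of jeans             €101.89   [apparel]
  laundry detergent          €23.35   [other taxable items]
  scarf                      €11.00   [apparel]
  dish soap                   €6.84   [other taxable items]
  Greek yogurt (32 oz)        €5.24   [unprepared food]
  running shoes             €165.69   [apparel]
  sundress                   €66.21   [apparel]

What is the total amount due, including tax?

€465.81

AA batteries (8-pack) €14.52: other taxable items → 3.25% → €0.4719
LED flashlight €15.31: other taxable items → 3.25% → €0.497575
Picture frame (8x10) €29.95: other taxable items → 3.25% → €0.973375
Pair of jeans €101.89: apparel → 5.75% → €5.858675
Laundry detergent €23.35: other taxable items → 3.25% → €0.758875
Scarf €11.00: apparel → 5.75% → €0.6325
Dish soap €6.84: other taxable items → 3.25% → €0.2223
Greek yogurt (32 oz) €5.24: unprepared food → 3% → €0.1572
Running shoes €165.69: apparel → 5.75% + 1.75% surcharge = 7.5% → €12.42675
Sundress €66.21: apparel → 5.75% → €3.807075
Subtotal = €440.00; unrounded tax = €25.806225 → €25.81; total due = €465.81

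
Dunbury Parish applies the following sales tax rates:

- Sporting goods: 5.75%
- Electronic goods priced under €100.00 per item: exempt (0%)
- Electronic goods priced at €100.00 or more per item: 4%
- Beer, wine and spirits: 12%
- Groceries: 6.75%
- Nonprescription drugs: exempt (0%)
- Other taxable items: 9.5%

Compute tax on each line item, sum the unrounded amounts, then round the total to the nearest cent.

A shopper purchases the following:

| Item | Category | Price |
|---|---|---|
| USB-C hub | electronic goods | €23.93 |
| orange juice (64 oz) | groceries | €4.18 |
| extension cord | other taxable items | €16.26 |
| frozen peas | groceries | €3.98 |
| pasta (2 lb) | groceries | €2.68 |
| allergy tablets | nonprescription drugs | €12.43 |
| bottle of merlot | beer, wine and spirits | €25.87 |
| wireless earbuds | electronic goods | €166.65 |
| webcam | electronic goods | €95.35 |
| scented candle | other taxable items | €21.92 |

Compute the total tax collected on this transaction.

€14.13

USB-C hub €23.93: electronic goods, under €100.00 → 0% → €0.00
Orange juice (64 oz) €4.18: groceries → 6.75% → €0.28215
Extension cord €16.26: other taxable items → 9.5% → €1.5447
Frozen peas €3.98: groceries → 6.75% → €0.26865
Pasta (2 lb) €2.68: groceries → 6.75% → €0.1809
Allergy tablets €12.43: nonprescription drugs → 0% → €0.00
Bottle of merlot €25.87: beer, wine and spirits → 12% → €3.1044
Wireless earbuds €166.65: electronic goods, €100.00 or more → 4% → €6.666
Webcam €95.35: electronic goods, under €100.00 → 0% → €0.00
Scented candle €21.92: other taxable items → 9.5% → €2.0824
Unrounded tax sum = €14.1292 → €14.13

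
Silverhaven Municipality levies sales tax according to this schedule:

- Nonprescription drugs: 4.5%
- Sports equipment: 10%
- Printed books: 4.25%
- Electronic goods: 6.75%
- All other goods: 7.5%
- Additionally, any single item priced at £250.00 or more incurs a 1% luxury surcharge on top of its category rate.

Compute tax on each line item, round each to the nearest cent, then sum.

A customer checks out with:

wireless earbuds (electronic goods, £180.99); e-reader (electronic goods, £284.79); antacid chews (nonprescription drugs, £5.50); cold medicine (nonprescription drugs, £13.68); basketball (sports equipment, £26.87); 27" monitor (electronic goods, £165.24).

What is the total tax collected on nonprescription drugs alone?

£0.87

Antacid chews £5.50: nonprescription drugs → 4.5% → £0.25
Cold medicine £13.68: nonprescription drugs → 4.5% → £0.62
Tax on nonprescription drugs = £0.25 + £0.62 = £0.87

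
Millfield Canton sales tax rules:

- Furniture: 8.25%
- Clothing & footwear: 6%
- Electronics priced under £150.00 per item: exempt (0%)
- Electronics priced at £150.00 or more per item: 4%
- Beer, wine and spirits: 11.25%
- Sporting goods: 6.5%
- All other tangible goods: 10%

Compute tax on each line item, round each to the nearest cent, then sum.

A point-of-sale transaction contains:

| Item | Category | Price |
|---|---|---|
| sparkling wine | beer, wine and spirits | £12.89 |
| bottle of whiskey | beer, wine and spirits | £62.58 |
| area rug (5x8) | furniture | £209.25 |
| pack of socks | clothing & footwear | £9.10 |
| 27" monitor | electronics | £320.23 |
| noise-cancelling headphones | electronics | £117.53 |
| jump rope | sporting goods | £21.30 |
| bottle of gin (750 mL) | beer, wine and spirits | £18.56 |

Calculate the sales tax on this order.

Sparkling wine £12.89: beer, wine and spirits → 11.25% → £1.45
Bottle of whiskey £62.58: beer, wine and spirits → 11.25% → £7.04
Area rug (5x8) £209.25: furniture → 8.25% → £17.26
Pack of socks £9.10: clothing & footwear → 6% → £0.55
27" monitor £320.23: electronics, £150.00 or more → 4% → £12.81
Noise-cancelling headphones £117.53: electronics, under £150.00 → 0% → £0.00
Jump rope £21.30: sporting goods → 6.5% → £1.38
Bottle of gin (750 mL) £18.56: beer, wine and spirits → 11.25% → £2.09
Total tax = £1.45 + £7.04 + £17.26 + £0.55 + £12.81 + £1.38 + £2.09 = £42.58

£42.58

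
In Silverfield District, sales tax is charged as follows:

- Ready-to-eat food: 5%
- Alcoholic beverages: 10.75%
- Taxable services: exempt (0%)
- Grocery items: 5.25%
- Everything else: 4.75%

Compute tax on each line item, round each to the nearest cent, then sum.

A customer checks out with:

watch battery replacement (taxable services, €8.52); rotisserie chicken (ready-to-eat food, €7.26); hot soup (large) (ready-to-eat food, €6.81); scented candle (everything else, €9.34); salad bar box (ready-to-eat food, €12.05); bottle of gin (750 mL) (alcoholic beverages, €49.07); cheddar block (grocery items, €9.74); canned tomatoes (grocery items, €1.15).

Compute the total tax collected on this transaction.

Watch battery replacement €8.52: taxable services → 0% → €0.00
Rotisserie chicken €7.26: ready-to-eat food → 5% → €0.36
Hot soup (large) €6.81: ready-to-eat food → 5% → €0.34
Scented candle €9.34: everything else → 4.75% → €0.44
Salad bar box €12.05: ready-to-eat food → 5% → €0.60
Bottle of gin (750 mL) €49.07: alcoholic beverages → 10.75% → €5.28
Cheddar block €9.74: grocery items → 5.25% → €0.51
Canned tomatoes €1.15: grocery items → 5.25% → €0.06
Total tax = €0.36 + €0.34 + €0.44 + €0.60 + €5.28 + €0.51 + €0.06 = €7.59

€7.59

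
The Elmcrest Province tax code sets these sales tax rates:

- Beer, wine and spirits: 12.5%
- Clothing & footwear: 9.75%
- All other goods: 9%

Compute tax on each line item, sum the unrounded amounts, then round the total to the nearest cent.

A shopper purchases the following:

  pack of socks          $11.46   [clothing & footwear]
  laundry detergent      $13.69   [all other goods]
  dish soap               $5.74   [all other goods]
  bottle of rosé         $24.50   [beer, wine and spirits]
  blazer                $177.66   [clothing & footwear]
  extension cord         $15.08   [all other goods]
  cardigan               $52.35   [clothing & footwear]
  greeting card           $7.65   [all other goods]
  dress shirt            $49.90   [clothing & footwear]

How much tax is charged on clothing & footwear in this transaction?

$28.41

Pack of socks $11.46: clothing & footwear → 9.75% → $1.11735
Blazer $177.66: clothing & footwear → 9.75% → $17.32185
Cardigan $52.35: clothing & footwear → 9.75% → $5.104125
Dress shirt $49.90: clothing & footwear → 9.75% → $4.86525
Tax on clothing & footwear: unrounded sum = $28.408575 → $28.41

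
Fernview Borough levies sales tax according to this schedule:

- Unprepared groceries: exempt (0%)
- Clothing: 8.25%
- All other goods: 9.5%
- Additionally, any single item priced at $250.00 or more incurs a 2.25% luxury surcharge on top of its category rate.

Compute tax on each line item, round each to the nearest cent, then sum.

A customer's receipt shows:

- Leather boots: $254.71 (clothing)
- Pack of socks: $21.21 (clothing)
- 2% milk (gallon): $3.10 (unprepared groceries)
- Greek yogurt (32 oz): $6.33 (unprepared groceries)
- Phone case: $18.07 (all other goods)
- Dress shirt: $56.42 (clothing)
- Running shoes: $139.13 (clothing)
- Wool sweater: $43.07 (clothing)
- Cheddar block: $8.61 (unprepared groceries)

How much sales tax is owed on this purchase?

Leather boots $254.71: clothing → 8.25% + 2.25% surcharge = 10.5% → $26.74
Pack of socks $21.21: clothing → 8.25% → $1.75
2% milk (gallon) $3.10: unprepared groceries → 0% → $0.00
Greek yogurt (32 oz) $6.33: unprepared groceries → 0% → $0.00
Phone case $18.07: all other goods → 9.5% → $1.72
Dress shirt $56.42: clothing → 8.25% → $4.65
Running shoes $139.13: clothing → 8.25% → $11.48
Wool sweater $43.07: clothing → 8.25% → $3.55
Cheddar block $8.61: unprepared groceries → 0% → $0.00
Total tax = $26.74 + $1.75 + $1.72 + $4.65 + $11.48 + $3.55 = $49.89

$49.89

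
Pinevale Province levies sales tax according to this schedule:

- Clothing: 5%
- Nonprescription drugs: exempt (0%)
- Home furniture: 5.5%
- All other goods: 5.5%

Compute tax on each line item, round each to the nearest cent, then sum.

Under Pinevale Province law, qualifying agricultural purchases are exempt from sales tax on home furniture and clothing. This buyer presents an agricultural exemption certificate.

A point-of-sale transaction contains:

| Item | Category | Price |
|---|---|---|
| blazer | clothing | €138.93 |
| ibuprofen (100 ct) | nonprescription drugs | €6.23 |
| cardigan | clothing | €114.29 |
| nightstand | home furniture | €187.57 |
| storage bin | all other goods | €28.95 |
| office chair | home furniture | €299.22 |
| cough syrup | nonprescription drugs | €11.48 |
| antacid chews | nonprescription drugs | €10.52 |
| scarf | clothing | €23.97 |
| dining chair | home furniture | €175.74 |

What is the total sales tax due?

Blazer €138.93: clothing, buyer-exempt → 0% → €0.00
Ibuprofen (100 ct) €6.23: nonprescription drugs → 0% → €0.00
Cardigan €114.29: clothing, buyer-exempt → 0% → €0.00
Nightstand €187.57: home furniture, buyer-exempt → 0% → €0.00
Storage bin €28.95: all other goods → 5.5% → €1.59
Office chair €299.22: home furniture, buyer-exempt → 0% → €0.00
Cough syrup €11.48: nonprescription drugs → 0% → €0.00
Antacid chews €10.52: nonprescription drugs → 0% → €0.00
Scarf €23.97: clothing, buyer-exempt → 0% → €0.00
Dining chair €175.74: home furniture, buyer-exempt → 0% → €0.00
Total tax = €1.59

€1.59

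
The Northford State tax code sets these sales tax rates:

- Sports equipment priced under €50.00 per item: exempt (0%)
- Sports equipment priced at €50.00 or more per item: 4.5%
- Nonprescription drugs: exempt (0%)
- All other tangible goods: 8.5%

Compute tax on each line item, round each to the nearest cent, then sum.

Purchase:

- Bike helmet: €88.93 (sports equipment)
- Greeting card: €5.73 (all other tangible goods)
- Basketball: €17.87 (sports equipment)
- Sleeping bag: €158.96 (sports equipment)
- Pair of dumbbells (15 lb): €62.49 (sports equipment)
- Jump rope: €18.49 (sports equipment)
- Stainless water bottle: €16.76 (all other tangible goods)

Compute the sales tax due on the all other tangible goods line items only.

Greeting card €5.73: all other tangible goods → 8.5% → €0.49
Stainless water bottle €16.76: all other tangible goods → 8.5% → €1.42
Tax on all other tangible goods = €0.49 + €1.42 = €1.91

€1.91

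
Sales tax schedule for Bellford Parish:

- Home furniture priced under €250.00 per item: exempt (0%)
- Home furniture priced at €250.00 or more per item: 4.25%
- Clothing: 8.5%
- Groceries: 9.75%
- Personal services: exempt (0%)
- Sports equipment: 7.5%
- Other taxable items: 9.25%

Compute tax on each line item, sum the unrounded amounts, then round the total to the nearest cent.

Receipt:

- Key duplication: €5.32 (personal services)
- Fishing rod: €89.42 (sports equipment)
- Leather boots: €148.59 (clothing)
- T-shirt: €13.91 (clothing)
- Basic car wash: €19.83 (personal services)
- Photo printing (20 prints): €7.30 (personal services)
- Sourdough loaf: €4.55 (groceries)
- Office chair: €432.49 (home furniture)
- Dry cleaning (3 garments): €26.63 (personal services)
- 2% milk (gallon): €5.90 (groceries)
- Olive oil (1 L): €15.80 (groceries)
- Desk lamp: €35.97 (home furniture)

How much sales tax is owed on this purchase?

Key duplication €5.32: personal services → 0% → €0.00
Fishing rod €89.42: sports equipment → 7.5% → €6.7065
Leather boots €148.59: clothing → 8.5% → €12.63015
T-shirt €13.91: clothing → 8.5% → €1.18235
Basic car wash €19.83: personal services → 0% → €0.00
Photo printing (20 prints) €7.30: personal services → 0% → €0.00
Sourdough loaf €4.55: groceries → 9.75% → €0.443625
Office chair €432.49: home furniture, €250.00 or more → 4.25% → €18.380825
Dry cleaning (3 garments) €26.63: personal services → 0% → €0.00
2% milk (gallon) €5.90: groceries → 9.75% → €0.57525
Olive oil (1 L) €15.80: groceries → 9.75% → €1.5405
Desk lamp €35.97: home furniture, under €250.00 → 0% → €0.00
Unrounded tax sum = €41.4592 → €41.46

€41.46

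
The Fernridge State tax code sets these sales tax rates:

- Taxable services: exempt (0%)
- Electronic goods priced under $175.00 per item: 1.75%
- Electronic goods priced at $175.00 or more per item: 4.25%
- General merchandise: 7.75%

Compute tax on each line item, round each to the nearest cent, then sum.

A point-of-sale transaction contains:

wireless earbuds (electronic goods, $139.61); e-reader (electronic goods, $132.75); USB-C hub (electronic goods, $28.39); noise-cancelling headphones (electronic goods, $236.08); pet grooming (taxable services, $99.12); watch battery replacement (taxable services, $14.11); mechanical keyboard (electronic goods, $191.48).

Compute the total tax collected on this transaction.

$23.43

Wireless earbuds $139.61: electronic goods, under $175.00 → 1.75% → $2.44
E-reader $132.75: electronic goods, under $175.00 → 1.75% → $2.32
USB-C hub $28.39: electronic goods, under $175.00 → 1.75% → $0.50
Noise-cancelling headphones $236.08: electronic goods, $175.00 or more → 4.25% → $10.03
Pet grooming $99.12: taxable services → 0% → $0.00
Watch battery replacement $14.11: taxable services → 0% → $0.00
Mechanical keyboard $191.48: electronic goods, $175.00 or more → 4.25% → $8.14
Total tax = $2.44 + $2.32 + $0.50 + $10.03 + $8.14 = $23.43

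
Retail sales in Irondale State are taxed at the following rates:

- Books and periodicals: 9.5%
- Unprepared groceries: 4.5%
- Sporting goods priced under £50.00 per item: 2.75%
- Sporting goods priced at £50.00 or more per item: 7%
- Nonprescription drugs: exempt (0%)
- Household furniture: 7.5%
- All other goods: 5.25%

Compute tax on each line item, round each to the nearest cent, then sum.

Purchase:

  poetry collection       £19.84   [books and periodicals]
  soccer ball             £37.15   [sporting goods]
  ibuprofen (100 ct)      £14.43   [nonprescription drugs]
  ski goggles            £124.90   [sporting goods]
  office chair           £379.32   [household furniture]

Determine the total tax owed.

Poetry collection £19.84: books and periodicals → 9.5% → £1.88
Soccer ball £37.15: sporting goods, under £50.00 → 2.75% → £1.02
Ibuprofen (100 ct) £14.43: nonprescription drugs → 0% → £0.00
Ski goggles £124.90: sporting goods, £50.00 or more → 7% → £8.74
Office chair £379.32: household furniture → 7.5% → £28.45
Total tax = £1.88 + £1.02 + £8.74 + £28.45 = £40.09

£40.09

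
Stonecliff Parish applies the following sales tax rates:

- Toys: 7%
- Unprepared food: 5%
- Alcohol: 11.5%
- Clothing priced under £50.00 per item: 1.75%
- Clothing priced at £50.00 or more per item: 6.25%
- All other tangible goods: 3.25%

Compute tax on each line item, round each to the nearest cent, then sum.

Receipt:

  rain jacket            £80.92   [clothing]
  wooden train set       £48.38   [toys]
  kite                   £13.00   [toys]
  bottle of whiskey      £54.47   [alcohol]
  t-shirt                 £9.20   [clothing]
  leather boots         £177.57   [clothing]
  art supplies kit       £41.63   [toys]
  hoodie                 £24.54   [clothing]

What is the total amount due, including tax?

£479.93

Rain jacket £80.92: clothing, £50.00 or more → 6.25% → £5.06
Wooden train set £48.38: toys → 7% → £3.39
Kite £13.00: toys → 7% → £0.91
Bottle of whiskey £54.47: alcohol → 11.5% → £6.26
T-shirt £9.20: clothing, under £50.00 → 1.75% → £0.16
Leather boots £177.57: clothing, £50.00 or more → 6.25% → £11.10
Art supplies kit £41.63: toys → 7% → £2.91
Hoodie £24.54: clothing, under £50.00 → 1.75% → £0.43
Subtotal = £449.71; tax = £30.22; total due = £479.93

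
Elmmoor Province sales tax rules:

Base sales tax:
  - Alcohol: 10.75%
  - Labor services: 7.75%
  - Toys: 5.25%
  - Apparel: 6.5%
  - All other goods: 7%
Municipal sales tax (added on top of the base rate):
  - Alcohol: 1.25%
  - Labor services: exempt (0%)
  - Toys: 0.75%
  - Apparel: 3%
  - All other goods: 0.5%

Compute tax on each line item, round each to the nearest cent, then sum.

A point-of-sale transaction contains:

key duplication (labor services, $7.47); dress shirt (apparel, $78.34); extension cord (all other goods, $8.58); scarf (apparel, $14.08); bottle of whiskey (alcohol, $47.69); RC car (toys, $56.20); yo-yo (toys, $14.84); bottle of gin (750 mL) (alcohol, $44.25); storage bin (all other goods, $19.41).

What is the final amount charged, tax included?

$317.61

Key duplication $7.47: labor services → 7.75% + 0% municipal = 7.75% → $0.58
Dress shirt $78.34: apparel → 6.5% + 3% municipal = 9.5% → $7.44
Extension cord $8.58: all other goods → 7% + 0.5% municipal = 7.5% → $0.64
Scarf $14.08: apparel → 6.5% + 3% municipal = 9.5% → $1.34
Bottle of whiskey $47.69: alcohol → 10.75% + 1.25% municipal = 12% → $5.72
RC car $56.20: toys → 5.25% + 0.75% municipal = 6% → $3.37
Yo-yo $14.84: toys → 5.25% + 0.75% municipal = 6% → $0.89
Bottle of gin (750 mL) $44.25: alcohol → 10.75% + 1.25% municipal = 12% → $5.31
Storage bin $19.41: all other goods → 7% + 0.5% municipal = 7.5% → $1.46
Subtotal = $290.86; tax = $26.75; total due = $317.61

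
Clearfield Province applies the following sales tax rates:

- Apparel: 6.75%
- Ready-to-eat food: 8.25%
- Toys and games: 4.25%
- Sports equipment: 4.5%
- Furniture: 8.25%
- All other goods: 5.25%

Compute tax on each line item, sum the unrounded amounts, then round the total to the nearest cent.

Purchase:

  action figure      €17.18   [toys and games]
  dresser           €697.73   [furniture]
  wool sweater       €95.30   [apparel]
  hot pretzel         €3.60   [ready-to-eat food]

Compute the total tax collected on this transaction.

Action figure €17.18: toys and games → 4.25% → €0.73015
Dresser €697.73: furniture → 8.25% → €57.562725
Wool sweater €95.30: apparel → 6.75% → €6.43275
Hot pretzel €3.60: ready-to-eat food → 8.25% → €0.297
Unrounded tax sum = €65.022625 → €65.02

€65.02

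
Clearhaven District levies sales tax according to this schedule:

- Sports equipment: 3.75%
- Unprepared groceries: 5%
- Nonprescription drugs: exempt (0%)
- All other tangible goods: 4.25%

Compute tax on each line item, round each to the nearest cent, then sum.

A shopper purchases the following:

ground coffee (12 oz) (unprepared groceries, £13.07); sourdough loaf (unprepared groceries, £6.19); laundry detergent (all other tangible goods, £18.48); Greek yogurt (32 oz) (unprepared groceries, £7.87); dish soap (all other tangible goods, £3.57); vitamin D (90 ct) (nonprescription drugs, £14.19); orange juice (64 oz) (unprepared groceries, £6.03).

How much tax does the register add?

£2.59

Ground coffee (12 oz) £13.07: unprepared groceries → 5% → £0.65
Sourdough loaf £6.19: unprepared groceries → 5% → £0.31
Laundry detergent £18.48: all other tangible goods → 4.25% → £0.79
Greek yogurt (32 oz) £7.87: unprepared groceries → 5% → £0.39
Dish soap £3.57: all other tangible goods → 4.25% → £0.15
Vitamin D (90 ct) £14.19: nonprescription drugs → 0% → £0.00
Orange juice (64 oz) £6.03: unprepared groceries → 5% → £0.30
Total tax = £0.65 + £0.31 + £0.79 + £0.39 + £0.15 + £0.30 = £2.59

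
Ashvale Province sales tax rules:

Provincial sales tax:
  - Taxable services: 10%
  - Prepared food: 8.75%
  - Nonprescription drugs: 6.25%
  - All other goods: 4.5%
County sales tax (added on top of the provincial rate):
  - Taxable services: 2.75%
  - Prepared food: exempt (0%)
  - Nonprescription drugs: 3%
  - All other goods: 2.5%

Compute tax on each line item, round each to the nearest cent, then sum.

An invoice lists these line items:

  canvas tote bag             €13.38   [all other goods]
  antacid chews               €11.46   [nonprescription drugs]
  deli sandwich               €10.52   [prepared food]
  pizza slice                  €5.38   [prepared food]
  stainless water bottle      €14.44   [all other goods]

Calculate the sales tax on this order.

Canvas tote bag €13.38: all other goods → 4.5% + 2.5% county = 7% → €0.94
Antacid chews €11.46: nonprescription drugs → 6.25% + 3% county = 9.25% → €1.06
Deli sandwich €10.52: prepared food → 8.75% + 0% county = 8.75% → €0.92
Pizza slice €5.38: prepared food → 8.75% + 0% county = 8.75% → €0.47
Stainless water bottle €14.44: all other goods → 4.5% + 2.5% county = 7% → €1.01
Total tax = €0.94 + €1.06 + €0.92 + €0.47 + €1.01 = €4.40

€4.40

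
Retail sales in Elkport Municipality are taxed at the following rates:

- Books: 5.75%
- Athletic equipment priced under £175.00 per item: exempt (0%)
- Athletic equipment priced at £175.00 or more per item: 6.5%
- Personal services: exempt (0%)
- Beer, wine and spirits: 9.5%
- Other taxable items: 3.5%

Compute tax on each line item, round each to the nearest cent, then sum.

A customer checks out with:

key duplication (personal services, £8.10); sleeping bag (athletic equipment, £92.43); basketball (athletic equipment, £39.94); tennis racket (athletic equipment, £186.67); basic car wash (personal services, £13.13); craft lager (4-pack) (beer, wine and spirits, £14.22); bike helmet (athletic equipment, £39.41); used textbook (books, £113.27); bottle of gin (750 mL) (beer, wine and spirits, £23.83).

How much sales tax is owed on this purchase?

Key duplication £8.10: personal services → 0% → £0.00
Sleeping bag £92.43: athletic equipment, under £175.00 → 0% → £0.00
Basketball £39.94: athletic equipment, under £175.00 → 0% → £0.00
Tennis racket £186.67: athletic equipment, £175.00 or more → 6.5% → £12.13
Basic car wash £13.13: personal services → 0% → £0.00
Craft lager (4-pack) £14.22: beer, wine and spirits → 9.5% → £1.35
Bike helmet £39.41: athletic equipment, under £175.00 → 0% → £0.00
Used textbook £113.27: books → 5.75% → £6.51
Bottle of gin (750 mL) £23.83: beer, wine and spirits → 9.5% → £2.26
Total tax = £12.13 + £1.35 + £6.51 + £2.26 = £22.25

£22.25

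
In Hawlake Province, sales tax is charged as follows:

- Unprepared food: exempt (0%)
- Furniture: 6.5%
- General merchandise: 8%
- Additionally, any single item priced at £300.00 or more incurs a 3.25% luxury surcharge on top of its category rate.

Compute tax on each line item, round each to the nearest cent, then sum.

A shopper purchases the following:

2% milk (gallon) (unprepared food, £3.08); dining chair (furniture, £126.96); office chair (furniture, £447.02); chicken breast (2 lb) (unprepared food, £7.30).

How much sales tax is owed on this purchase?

2% milk (gallon) £3.08: unprepared food → 0% → £0.00
Dining chair £126.96: furniture → 6.5% → £8.25
Office chair £447.02: furniture → 6.5% + 3.25% surcharge = 9.75% → £43.58
Chicken breast (2 lb) £7.30: unprepared food → 0% → £0.00
Total tax = £8.25 + £43.58 = £51.83

£51.83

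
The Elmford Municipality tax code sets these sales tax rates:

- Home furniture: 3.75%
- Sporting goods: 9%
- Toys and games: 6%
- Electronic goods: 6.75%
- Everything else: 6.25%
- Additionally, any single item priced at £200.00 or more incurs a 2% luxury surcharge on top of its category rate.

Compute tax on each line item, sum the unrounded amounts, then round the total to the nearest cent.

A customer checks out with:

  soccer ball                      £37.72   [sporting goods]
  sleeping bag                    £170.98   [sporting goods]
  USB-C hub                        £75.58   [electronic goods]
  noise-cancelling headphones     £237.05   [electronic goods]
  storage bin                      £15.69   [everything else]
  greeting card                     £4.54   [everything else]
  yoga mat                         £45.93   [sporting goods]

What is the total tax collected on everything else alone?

Storage bin £15.69: everything else → 6.25% → £0.980625
Greeting card £4.54: everything else → 6.25% → £0.28375
Tax on everything else: unrounded sum = £1.264375 → £1.26

£1.26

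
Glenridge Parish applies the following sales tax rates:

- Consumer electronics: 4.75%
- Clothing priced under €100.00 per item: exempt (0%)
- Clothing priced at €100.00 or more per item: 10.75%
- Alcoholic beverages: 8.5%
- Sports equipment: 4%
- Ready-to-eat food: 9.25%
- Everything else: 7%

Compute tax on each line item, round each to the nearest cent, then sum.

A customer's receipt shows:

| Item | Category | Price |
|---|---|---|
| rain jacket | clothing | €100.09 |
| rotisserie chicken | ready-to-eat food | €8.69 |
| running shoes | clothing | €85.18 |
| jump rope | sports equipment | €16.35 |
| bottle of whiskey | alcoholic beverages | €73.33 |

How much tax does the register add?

€18.44

Rain jacket €100.09: clothing, €100.00 or more → 10.75% → €10.76
Rotisserie chicken €8.69: ready-to-eat food → 9.25% → €0.80
Running shoes €85.18: clothing, under €100.00 → 0% → €0.00
Jump rope €16.35: sports equipment → 4% → €0.65
Bottle of whiskey €73.33: alcoholic beverages → 8.5% → €6.23
Total tax = €10.76 + €0.80 + €0.65 + €6.23 = €18.44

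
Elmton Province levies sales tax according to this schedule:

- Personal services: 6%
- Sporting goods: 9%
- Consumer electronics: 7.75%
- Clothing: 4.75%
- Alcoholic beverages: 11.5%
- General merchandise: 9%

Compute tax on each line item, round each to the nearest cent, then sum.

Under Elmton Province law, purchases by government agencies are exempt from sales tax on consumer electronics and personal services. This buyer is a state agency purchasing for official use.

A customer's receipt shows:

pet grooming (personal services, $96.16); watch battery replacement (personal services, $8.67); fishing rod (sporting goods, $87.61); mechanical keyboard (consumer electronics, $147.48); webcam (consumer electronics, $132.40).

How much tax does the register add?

$7.88

Pet grooming $96.16: personal services, buyer-exempt → 0% → $0.00
Watch battery replacement $8.67: personal services, buyer-exempt → 0% → $0.00
Fishing rod $87.61: sporting goods → 9% → $7.88
Mechanical keyboard $147.48: consumer electronics, buyer-exempt → 0% → $0.00
Webcam $132.40: consumer electronics, buyer-exempt → 0% → $0.00
Total tax = $7.88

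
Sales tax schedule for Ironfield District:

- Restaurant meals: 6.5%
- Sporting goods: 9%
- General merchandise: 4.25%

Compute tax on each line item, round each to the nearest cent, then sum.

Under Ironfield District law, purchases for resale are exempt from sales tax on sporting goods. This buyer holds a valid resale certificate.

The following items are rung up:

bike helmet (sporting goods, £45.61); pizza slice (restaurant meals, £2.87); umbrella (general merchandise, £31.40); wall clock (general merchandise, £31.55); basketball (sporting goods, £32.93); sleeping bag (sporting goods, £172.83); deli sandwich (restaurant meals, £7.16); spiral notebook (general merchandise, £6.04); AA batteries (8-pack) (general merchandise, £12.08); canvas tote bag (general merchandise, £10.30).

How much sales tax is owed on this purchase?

£4.54

Bike helmet £45.61: sporting goods, buyer-exempt → 0% → £0.00
Pizza slice £2.87: restaurant meals → 6.5% → £0.19
Umbrella £31.40: general merchandise → 4.25% → £1.33
Wall clock £31.55: general merchandise → 4.25% → £1.34
Basketball £32.93: sporting goods, buyer-exempt → 0% → £0.00
Sleeping bag £172.83: sporting goods, buyer-exempt → 0% → £0.00
Deli sandwich £7.16: restaurant meals → 6.5% → £0.47
Spiral notebook £6.04: general merchandise → 4.25% → £0.26
AA batteries (8-pack) £12.08: general merchandise → 4.25% → £0.51
Canvas tote bag £10.30: general merchandise → 4.25% → £0.44
Total tax = £0.19 + £1.33 + £1.34 + £0.47 + £0.26 + £0.51 + £0.44 = £4.54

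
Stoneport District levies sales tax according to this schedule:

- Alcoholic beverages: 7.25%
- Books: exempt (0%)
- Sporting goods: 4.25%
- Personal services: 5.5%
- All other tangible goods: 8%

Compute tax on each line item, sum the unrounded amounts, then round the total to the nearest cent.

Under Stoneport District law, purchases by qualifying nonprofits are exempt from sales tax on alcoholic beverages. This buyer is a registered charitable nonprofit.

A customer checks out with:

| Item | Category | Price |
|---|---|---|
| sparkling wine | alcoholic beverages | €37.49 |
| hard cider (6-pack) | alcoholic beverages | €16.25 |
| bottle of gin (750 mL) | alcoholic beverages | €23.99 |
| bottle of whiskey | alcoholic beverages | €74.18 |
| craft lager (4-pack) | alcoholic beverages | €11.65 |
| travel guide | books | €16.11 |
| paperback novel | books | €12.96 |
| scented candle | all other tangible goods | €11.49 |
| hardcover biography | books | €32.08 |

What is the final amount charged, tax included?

Sparkling wine €37.49: alcoholic beverages, buyer-exempt → 0% → €0.00
Hard cider (6-pack) €16.25: alcoholic beverages, buyer-exempt → 0% → €0.00
Bottle of gin (750 mL) €23.99: alcoholic beverages, buyer-exempt → 0% → €0.00
Bottle of whiskey €74.18: alcoholic beverages, buyer-exempt → 0% → €0.00
Craft lager (4-pack) €11.65: alcoholic beverages, buyer-exempt → 0% → €0.00
Travel guide €16.11: books → 0% → €0.00
Paperback novel €12.96: books → 0% → €0.00
Scented candle €11.49: all other tangible goods → 8% → €0.9192
Hardcover biography €32.08: books → 0% → €0.00
Subtotal = €236.20; unrounded tax = €0.9192 → €0.92; total due = €237.12

€237.12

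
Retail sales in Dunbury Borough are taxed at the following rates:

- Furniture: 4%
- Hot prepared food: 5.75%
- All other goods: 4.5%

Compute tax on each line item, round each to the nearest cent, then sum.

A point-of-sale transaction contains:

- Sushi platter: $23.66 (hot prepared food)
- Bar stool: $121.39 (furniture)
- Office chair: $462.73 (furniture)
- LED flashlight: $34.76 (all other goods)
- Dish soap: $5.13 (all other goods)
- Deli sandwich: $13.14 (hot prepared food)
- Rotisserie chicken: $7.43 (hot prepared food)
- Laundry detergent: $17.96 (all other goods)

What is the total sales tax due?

Sushi platter $23.66: hot prepared food → 5.75% → $1.36
Bar stool $121.39: furniture → 4% → $4.86
Office chair $462.73: furniture → 4% → $18.51
LED flashlight $34.76: all other goods → 4.5% → $1.56
Dish soap $5.13: all other goods → 4.5% → $0.23
Deli sandwich $13.14: hot prepared food → 5.75% → $0.76
Rotisserie chicken $7.43: hot prepared food → 5.75% → $0.43
Laundry detergent $17.96: all other goods → 4.5% → $0.81
Total tax = $1.36 + $4.86 + $18.51 + $1.56 + $0.23 + $0.76 + $0.43 + $0.81 = $28.52

$28.52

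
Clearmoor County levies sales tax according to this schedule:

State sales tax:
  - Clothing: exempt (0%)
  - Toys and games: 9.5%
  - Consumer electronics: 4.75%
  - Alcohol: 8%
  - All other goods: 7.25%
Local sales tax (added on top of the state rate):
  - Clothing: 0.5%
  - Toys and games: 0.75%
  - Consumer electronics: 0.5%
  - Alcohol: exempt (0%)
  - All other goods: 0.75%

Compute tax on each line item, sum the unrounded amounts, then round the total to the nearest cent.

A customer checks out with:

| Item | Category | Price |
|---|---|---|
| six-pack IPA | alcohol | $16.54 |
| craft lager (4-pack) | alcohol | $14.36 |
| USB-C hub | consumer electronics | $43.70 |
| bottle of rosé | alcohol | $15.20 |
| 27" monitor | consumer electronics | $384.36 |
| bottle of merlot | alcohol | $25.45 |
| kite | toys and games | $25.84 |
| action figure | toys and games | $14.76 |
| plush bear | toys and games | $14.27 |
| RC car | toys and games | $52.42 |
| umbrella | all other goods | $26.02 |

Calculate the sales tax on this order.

$41.28

Six-pack IPA $16.54: alcohol → 8% + 0% local = 8% → $1.3232
Craft lager (4-pack) $14.36: alcohol → 8% + 0% local = 8% → $1.1488
USB-C hub $43.70: consumer electronics → 4.75% + 0.5% local = 5.25% → $2.29425
Bottle of rosé $15.20: alcohol → 8% + 0% local = 8% → $1.216
27" monitor $384.36: consumer electronics → 4.75% + 0.5% local = 5.25% → $20.1789
Bottle of merlot $25.45: alcohol → 8% + 0% local = 8% → $2.036
Kite $25.84: toys and games → 9.5% + 0.75% local = 10.25% → $2.6486
Action figure $14.76: toys and games → 9.5% + 0.75% local = 10.25% → $1.5129
Plush bear $14.27: toys and games → 9.5% + 0.75% local = 10.25% → $1.462675
RC car $52.42: toys and games → 9.5% + 0.75% local = 10.25% → $5.37305
Umbrella $26.02: all other goods → 7.25% + 0.75% local = 8% → $2.0816
Unrounded tax sum = $41.275975 → $41.28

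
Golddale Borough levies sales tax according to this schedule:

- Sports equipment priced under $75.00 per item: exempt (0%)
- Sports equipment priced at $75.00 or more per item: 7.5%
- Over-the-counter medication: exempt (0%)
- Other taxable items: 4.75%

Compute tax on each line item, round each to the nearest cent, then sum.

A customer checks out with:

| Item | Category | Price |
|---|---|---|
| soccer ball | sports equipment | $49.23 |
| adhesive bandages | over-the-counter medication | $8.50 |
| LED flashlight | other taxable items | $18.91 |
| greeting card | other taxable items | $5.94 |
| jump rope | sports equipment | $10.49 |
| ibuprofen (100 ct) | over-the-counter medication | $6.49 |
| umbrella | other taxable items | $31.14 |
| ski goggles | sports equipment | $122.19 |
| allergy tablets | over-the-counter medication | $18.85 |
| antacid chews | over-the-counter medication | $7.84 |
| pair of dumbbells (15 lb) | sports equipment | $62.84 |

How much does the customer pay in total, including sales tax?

Soccer ball $49.23: sports equipment, under $75.00 → 0% → $0.00
Adhesive bandages $8.50: over-the-counter medication → 0% → $0.00
LED flashlight $18.91: other taxable items → 4.75% → $0.90
Greeting card $5.94: other taxable items → 4.75% → $0.28
Jump rope $10.49: sports equipment, under $75.00 → 0% → $0.00
Ibuprofen (100 ct) $6.49: over-the-counter medication → 0% → $0.00
Umbrella $31.14: other taxable items → 4.75% → $1.48
Ski goggles $122.19: sports equipment, $75.00 or more → 7.5% → $9.16
Allergy tablets $18.85: over-the-counter medication → 0% → $0.00
Antacid chews $7.84: over-the-counter medication → 0% → $0.00
Pair of dumbbells (15 lb) $62.84: sports equipment, under $75.00 → 0% → $0.00
Subtotal = $342.42; tax = $11.82; total due = $354.24

$354.24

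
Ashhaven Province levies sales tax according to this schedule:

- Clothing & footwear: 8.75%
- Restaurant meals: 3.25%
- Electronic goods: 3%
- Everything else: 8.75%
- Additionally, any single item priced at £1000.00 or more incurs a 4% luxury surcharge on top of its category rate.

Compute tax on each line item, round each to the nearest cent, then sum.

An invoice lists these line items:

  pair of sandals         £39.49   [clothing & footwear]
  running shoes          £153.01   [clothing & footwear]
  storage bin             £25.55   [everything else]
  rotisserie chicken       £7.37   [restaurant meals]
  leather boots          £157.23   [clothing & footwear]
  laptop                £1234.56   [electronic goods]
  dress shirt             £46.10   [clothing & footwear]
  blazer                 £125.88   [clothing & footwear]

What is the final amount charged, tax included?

£1923.74

Pair of sandals £39.49: clothing & footwear → 8.75% → £3.46
Running shoes £153.01: clothing & footwear → 8.75% → £13.39
Storage bin £25.55: everything else → 8.75% → £2.24
Rotisserie chicken £7.37: restaurant meals → 3.25% → £0.24
Leather boots £157.23: clothing & footwear → 8.75% → £13.76
Laptop £1234.56: electronic goods → 3% + 4% surcharge = 7% → £86.42
Dress shirt £46.10: clothing & footwear → 8.75% → £4.03
Blazer £125.88: clothing & footwear → 8.75% → £11.01
Subtotal = £1789.19; tax = £134.55; total due = £1923.74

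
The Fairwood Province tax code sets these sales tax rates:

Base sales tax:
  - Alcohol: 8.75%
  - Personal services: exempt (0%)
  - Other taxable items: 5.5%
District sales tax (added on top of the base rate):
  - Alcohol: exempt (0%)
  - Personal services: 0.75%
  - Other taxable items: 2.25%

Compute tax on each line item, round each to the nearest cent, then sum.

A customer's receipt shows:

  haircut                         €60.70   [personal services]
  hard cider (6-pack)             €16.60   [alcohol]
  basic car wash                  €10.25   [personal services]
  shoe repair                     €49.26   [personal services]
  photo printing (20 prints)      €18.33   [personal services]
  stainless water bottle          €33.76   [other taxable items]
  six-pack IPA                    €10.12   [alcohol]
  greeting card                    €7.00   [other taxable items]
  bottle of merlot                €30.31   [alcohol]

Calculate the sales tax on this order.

Haircut €60.70: personal services → 0% + 0.75% district = 0.75% → €0.46
Hard cider (6-pack) €16.60: alcohol → 8.75% + 0% district = 8.75% → €1.45
Basic car wash €10.25: personal services → 0% + 0.75% district = 0.75% → €0.08
Shoe repair €49.26: personal services → 0% + 0.75% district = 0.75% → €0.37
Photo printing (20 prints) €18.33: personal services → 0% + 0.75% district = 0.75% → €0.14
Stainless water bottle €33.76: other taxable items → 5.5% + 2.25% district = 7.75% → €2.62
Six-pack IPA €10.12: alcohol → 8.75% + 0% district = 8.75% → €0.89
Greeting card €7.00: other taxable items → 5.5% + 2.25% district = 7.75% → €0.54
Bottle of merlot €30.31: alcohol → 8.75% + 0% district = 8.75% → €2.65
Total tax = €0.46 + €1.45 + €0.08 + €0.37 + €0.14 + €2.62 + €0.89 + €0.54 + €2.65 = €9.20

€9.20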